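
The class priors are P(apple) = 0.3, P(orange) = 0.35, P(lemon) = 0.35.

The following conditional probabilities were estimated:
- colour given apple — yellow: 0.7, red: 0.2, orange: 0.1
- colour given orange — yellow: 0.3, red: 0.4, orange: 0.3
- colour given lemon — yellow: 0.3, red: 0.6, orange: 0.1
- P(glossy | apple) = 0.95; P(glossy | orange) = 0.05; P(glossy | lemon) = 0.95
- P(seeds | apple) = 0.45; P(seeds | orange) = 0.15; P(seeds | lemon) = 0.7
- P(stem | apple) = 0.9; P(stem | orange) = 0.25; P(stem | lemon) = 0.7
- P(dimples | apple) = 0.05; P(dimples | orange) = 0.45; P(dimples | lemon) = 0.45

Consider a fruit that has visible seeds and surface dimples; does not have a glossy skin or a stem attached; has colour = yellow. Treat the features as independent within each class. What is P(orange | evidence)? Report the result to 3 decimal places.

apple: 0.3 × 0.7 × (1−0.95) × 0.45 × (1−0.9) × 0.05 = 0.000023625
orange: 0.35 × 0.3 × (1−0.05) × 0.15 × (1−0.25) × 0.45 = 0.00504984375
lemon: 0.35 × 0.3 × (1−0.95) × 0.7 × (1−0.7) × 0.45 = 0.000496125
P(orange | x) = 0.00504984375 / 0.00556959375 ≈ 0.907

0.907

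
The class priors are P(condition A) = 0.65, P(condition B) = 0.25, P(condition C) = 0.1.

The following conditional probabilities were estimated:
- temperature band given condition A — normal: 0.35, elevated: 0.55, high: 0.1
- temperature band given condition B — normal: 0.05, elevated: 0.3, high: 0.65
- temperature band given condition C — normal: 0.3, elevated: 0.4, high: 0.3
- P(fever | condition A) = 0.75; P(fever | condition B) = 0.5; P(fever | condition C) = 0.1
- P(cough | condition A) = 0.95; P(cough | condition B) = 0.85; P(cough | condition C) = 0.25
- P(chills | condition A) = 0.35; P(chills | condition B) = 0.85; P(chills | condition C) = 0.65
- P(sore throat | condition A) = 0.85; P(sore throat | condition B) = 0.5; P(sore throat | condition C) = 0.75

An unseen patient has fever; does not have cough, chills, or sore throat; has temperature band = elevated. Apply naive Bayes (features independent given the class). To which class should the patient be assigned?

condition A

condition A: 0.65 × 0.55 × 0.75 × (1−0.95) × (1−0.35) × (1−0.85) = 0.001307109375
condition B: 0.25 × 0.3 × 0.5 × (1−0.85) × (1−0.85) × (1−0.5) = 0.000421875
condition C: 0.1 × 0.4 × 0.1 × (1−0.25) × (1−0.65) × (1−0.75) = 0.0002625
Highest score → condition A.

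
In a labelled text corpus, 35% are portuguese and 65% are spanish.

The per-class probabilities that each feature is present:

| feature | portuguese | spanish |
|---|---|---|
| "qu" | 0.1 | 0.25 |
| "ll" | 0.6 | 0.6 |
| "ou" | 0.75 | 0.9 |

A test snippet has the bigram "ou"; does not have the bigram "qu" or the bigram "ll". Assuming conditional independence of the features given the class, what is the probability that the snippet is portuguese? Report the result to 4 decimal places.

0.3500

portuguese: 0.35 × (1−0.1) × (1−0.6) × 0.75 = 0.0945
spanish: 0.65 × (1−0.25) × (1−0.6) × 0.9 = 0.1755
P(portuguese | x) = 0.0945 / 0.27 ≈ 0.3500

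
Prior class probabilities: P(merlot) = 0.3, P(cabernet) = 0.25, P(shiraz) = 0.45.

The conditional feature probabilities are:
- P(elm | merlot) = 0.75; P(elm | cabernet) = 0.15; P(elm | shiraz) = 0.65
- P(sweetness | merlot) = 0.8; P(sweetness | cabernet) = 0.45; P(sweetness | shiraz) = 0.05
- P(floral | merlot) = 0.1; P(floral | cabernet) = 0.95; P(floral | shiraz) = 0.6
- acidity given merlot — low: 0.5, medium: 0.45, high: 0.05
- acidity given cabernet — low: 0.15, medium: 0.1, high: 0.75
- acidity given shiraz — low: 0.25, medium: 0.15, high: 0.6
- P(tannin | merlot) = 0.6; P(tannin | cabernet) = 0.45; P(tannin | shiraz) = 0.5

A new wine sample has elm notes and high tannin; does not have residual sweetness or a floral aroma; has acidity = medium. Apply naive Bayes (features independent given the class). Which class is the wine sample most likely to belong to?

merlot

merlot: 0.3 × 0.75 × (1−0.8) × (1−0.1) × 0.45 × 0.6 = 0.010935
cabernet: 0.25 × 0.15 × (1−0.45) × (1−0.95) × 0.1 × 0.45 = 0.00004640625
shiraz: 0.45 × 0.65 × (1−0.05) × (1−0.6) × 0.15 × 0.5 = 0.00833625
Highest score → merlot.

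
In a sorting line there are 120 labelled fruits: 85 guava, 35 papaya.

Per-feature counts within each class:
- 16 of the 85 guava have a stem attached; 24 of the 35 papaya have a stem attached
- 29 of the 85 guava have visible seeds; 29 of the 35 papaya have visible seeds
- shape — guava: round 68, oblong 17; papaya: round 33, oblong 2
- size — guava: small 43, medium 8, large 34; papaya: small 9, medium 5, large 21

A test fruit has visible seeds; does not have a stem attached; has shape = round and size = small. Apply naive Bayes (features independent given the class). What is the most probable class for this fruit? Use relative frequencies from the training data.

guava: (85/120) × (69/85) × (29/85) × (68/85) × (43/85) ≈ 0.0793938
papaya: (35/120) × (11/35) × (29/35) × (33/35) × (9/35) ≈ 0.0184146
Highest score → guava.

guava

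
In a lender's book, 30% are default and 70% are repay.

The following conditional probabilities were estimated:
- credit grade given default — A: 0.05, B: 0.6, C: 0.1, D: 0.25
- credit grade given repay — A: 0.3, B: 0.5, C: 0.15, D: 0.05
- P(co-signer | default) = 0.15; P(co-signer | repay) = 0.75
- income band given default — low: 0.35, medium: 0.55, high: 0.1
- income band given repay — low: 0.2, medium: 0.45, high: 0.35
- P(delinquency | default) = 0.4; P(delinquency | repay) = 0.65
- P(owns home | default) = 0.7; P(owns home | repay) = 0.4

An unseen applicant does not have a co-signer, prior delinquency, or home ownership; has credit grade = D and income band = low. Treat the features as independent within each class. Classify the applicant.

default

default: 0.3 × 0.25 × (1−0.15) × 0.35 × (1−0.4) × (1−0.7) = 0.00401625
repay: 0.7 × 0.05 × (1−0.75) × 0.2 × (1−0.65) × (1−0.4) = 0.0003675
Highest score → default.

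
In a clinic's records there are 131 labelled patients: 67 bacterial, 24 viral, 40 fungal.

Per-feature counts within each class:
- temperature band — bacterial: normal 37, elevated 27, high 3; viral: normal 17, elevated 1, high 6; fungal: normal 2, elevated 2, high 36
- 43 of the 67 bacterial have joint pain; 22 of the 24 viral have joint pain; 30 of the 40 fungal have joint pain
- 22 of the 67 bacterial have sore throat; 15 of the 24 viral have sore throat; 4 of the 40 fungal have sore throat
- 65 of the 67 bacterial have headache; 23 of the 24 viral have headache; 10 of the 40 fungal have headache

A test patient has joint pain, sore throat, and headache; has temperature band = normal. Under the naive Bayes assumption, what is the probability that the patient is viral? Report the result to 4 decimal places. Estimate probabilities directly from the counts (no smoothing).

bacterial: (67/131) × (37/67) × (43/67) × (22/67) × (65/67) ≈ 0.0577445
viral: (24/131) × (17/24) × (22/24) × (15/24) × (23/24) ≈ 0.0712501
fungal: (40/131) × (2/40) × (30/40) × (4/40) × (10/40) ≈ 0.00028626
P(viral | x) = 0.0712501 / 0.12928086 ≈ 0.5511

0.5511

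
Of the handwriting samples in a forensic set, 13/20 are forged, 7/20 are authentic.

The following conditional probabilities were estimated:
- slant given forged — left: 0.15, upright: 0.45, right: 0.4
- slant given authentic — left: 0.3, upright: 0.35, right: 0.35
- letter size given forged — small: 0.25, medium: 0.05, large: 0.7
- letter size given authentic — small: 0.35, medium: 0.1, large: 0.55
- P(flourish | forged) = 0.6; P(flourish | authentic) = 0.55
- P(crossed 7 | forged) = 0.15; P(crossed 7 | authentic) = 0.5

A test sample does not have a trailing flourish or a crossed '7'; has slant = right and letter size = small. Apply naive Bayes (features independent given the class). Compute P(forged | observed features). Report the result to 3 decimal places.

0.696

forged: 0.65 × 0.4 × 0.25 × (1−0.6) × (1−0.15) = 0.0221
authentic: 0.35 × 0.35 × 0.35 × (1−0.55) × (1−0.5) = 0.009646875
P(forged | x) = 0.0221 / 0.031746875 ≈ 0.696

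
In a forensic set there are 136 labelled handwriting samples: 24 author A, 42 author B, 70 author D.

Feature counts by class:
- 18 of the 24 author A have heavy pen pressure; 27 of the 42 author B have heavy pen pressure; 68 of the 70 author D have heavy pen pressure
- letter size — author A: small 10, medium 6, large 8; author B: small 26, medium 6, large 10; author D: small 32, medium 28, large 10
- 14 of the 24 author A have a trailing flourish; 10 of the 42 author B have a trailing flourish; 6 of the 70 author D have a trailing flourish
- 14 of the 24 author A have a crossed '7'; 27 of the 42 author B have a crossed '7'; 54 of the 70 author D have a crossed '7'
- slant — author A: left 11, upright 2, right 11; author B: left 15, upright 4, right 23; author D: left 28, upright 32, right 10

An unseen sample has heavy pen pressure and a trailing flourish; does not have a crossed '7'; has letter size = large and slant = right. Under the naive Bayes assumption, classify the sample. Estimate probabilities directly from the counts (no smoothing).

author A

author A: (24/136) × (18/24) × (8/24) × (14/24) × (10/24) × (11/24) ≈ 0.00491473
author B: (42/136) × (27/42) × (10/42) × (10/42) × (15/42) × (23/42) ≈ 0.00220114
author D: (70/136) × (68/70) × (10/70) × (6/70) × (16/70) × (10/70) ≈ 0.000199917
Highest score → author A.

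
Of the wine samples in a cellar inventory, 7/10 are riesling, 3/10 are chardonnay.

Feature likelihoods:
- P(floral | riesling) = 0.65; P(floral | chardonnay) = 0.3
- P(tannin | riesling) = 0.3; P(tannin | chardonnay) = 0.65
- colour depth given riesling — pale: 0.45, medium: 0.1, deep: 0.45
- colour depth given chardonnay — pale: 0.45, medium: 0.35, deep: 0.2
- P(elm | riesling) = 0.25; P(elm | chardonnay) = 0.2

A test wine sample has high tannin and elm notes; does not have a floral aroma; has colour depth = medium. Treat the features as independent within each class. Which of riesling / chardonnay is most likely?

riesling: 0.7 × (1−0.65) × 0.3 × 0.1 × 0.25 = 0.0018375
chardonnay: 0.3 × (1−0.3) × 0.65 × 0.35 × 0.2 = 0.009555
Highest score → chardonnay.

chardonnay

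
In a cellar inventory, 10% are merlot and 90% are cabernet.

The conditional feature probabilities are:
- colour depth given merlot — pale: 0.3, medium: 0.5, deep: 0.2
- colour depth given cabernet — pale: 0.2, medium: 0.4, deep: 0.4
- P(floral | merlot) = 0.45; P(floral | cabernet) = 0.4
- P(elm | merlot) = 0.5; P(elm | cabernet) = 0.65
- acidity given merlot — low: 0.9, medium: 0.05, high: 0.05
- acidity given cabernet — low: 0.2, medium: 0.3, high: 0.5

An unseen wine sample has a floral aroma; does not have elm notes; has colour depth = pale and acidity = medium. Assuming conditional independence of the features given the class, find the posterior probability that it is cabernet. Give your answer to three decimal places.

0.957

merlot: 0.1 × 0.3 × 0.45 × (1−0.5) × 0.05 = 0.0003375
cabernet: 0.9 × 0.2 × 0.4 × (1−0.65) × 0.3 = 0.00756
P(cabernet | x) = 0.00756 / 0.0078975 ≈ 0.957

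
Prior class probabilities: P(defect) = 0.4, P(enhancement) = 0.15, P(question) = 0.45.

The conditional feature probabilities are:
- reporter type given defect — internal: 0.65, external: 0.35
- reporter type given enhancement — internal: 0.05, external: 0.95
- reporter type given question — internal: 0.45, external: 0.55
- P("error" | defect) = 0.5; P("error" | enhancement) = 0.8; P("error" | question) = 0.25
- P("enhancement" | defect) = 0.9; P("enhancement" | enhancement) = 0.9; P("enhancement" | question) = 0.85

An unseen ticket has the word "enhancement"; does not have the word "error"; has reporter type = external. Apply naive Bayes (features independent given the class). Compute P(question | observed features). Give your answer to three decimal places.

0.640

defect: 0.4 × 0.35 × (1−0.5) × 0.9 = 0.063
enhancement: 0.15 × 0.95 × (1−0.8) × 0.9 = 0.02565
question: 0.45 × 0.55 × (1−0.25) × 0.85 = 0.15778125
P(question | x) = 0.15778125 / 0.24643125 ≈ 0.640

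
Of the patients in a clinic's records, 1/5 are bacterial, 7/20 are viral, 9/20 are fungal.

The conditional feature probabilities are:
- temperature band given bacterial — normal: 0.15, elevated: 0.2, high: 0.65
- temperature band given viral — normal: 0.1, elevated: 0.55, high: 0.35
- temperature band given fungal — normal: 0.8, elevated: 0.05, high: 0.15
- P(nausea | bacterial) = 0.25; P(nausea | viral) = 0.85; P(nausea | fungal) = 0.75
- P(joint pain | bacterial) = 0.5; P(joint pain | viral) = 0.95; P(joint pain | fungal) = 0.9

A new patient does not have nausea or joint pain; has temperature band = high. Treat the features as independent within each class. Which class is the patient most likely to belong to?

bacterial: 0.2 × 0.65 × (1−0.25) × (1−0.5) = 0.04875
viral: 0.35 × 0.35 × (1−0.85) × (1−0.95) = 0.00091875
fungal: 0.45 × 0.15 × (1−0.75) × (1−0.9) = 0.0016875
Highest score → bacterial.

bacterial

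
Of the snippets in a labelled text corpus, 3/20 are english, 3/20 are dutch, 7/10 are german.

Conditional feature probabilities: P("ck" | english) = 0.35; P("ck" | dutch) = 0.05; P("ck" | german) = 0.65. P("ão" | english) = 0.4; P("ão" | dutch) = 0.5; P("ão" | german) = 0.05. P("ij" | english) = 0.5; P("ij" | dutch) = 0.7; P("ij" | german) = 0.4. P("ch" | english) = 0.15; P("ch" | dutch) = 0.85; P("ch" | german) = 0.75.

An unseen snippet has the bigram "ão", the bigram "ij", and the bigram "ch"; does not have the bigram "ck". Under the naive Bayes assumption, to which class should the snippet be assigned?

dutch

english: 0.15 × (1−0.35) × 0.4 × 0.5 × 0.15 = 0.002925
dutch: 0.15 × (1−0.05) × 0.5 × 0.7 × 0.85 = 0.04239375
german: 0.7 × (1−0.65) × 0.05 × 0.4 × 0.75 = 0.003675
Highest score → dutch.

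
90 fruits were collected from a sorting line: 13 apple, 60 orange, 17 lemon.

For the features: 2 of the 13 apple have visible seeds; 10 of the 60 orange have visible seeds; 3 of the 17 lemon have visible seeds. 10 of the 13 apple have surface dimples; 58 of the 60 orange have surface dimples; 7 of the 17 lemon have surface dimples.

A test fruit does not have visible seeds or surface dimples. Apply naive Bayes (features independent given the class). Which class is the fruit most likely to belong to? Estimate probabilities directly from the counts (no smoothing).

lemon

apple: (13/90) × (11/13) × (3/13) ≈ 0.0282051
orange: (60/90) × (50/60) × (2/60) ≈ 0.0185185
lemon: (17/90) × (14/17) × (10/17) ≈ 0.0915033
Highest score → lemon.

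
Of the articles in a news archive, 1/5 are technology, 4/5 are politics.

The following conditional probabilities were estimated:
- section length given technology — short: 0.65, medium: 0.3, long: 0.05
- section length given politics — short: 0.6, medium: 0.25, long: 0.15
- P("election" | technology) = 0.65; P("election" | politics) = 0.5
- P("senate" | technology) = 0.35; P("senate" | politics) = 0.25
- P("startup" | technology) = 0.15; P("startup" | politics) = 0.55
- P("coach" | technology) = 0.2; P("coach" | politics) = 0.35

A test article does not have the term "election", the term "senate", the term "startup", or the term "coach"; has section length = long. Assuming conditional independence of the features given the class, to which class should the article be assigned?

politics

technology: 0.2 × 0.05 × (1−0.65) × (1−0.35) × (1−0.15) × (1−0.2) = 0.001547
politics: 0.8 × 0.15 × (1−0.5) × (1−0.25) × (1−0.55) × (1−0.35) = 0.0131625
Highest score → politics.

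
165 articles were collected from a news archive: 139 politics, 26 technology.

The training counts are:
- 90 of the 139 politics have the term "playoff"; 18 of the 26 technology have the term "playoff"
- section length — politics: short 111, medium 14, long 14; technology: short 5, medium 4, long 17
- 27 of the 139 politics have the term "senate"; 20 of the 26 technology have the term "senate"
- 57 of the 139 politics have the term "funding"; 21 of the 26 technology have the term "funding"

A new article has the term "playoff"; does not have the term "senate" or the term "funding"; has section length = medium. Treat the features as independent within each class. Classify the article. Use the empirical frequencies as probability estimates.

politics

politics: (139/165) × (90/139) × (14/139) × (112/139) × (82/139) ≈ 0.026114
technology: (26/165) × (18/26) × (4/26) × (6/26) × (5/26) ≈ 0.000744817
Highest score → politics.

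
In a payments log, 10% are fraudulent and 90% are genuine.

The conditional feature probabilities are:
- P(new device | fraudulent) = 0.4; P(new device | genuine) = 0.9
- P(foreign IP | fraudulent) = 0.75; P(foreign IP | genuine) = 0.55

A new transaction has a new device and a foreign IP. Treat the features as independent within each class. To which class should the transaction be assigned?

fraudulent: 0.1 × 0.4 × 0.75 = 0.03
genuine: 0.9 × 0.9 × 0.55 = 0.4455
Highest score → genuine.

genuine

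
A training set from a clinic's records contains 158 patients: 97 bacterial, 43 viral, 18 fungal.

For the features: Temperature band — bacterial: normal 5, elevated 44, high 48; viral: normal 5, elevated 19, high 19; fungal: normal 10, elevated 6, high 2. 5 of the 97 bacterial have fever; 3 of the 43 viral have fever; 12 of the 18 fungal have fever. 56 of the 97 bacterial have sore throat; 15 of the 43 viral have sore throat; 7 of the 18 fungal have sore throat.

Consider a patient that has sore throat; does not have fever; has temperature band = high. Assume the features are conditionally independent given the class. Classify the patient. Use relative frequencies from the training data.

bacterial

bacterial: (97/158) × (48/97) × (92/97) × (56/97) ≈ 0.166348
viral: (43/158) × (19/43) × (40/43) × (15/43) ≈ 0.0390221
fungal: (18/158) × (2/18) × (6/18) × (7/18) ≈ 0.00164088
Highest score → bacterial.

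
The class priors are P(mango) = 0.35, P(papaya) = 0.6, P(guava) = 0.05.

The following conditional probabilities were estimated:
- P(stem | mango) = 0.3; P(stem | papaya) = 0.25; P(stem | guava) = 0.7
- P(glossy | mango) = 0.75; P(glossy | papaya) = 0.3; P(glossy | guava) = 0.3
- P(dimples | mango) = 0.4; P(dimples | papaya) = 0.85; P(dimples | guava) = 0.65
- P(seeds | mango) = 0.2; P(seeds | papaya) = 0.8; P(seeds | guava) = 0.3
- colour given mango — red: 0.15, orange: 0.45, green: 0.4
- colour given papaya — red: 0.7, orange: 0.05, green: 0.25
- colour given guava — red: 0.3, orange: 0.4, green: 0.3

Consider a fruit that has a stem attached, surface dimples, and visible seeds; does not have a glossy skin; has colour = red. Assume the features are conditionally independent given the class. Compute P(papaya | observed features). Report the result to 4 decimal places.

0.9662

mango: 0.35 × 0.3 × (1−0.75) × 0.4 × 0.2 × 0.15 = 0.000315
papaya: 0.6 × 0.25 × (1−0.3) × 0.85 × 0.8 × 0.7 = 0.04998
guava: 0.05 × 0.7 × (1−0.3) × 0.65 × 0.3 × 0.3 = 0.00143325
P(papaya | x) = 0.04998 / 0.05172825 ≈ 0.9662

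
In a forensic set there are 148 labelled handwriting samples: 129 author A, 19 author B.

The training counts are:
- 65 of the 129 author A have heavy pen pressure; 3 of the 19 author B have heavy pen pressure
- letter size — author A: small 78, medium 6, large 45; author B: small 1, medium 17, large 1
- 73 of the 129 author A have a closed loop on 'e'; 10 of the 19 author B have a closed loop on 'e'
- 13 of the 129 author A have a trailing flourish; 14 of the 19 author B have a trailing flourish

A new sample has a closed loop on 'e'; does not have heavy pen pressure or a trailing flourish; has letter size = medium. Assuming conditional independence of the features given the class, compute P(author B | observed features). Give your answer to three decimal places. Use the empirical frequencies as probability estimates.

author A: (129/148) × (64/129) × (6/129) × (73/129) × (116/129) ≈ 0.0102348
author B: (19/148) × (16/19) × (17/19) × (10/19) × (5/19) ≈ 0.0133973
P(author B | x) = 0.0133973 / 0.0236321 ≈ 0.567

0.567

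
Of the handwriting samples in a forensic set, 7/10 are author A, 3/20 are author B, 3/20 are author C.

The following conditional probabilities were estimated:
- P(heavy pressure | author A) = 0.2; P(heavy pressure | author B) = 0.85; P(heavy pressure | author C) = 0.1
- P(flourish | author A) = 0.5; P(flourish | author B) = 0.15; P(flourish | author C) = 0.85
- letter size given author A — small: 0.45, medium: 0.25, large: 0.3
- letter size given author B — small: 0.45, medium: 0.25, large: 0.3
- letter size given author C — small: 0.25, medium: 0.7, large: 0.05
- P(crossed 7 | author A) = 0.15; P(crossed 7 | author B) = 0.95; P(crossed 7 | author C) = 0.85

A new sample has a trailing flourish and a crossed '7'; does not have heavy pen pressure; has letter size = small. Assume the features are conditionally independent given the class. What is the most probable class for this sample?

author A: 0.7 × (1−0.2) × 0.5 × 0.45 × 0.15 = 0.0189
author B: 0.15 × (1−0.85) × 0.15 × 0.45 × 0.95 = 0.0014428125
author C: 0.15 × (1−0.1) × 0.85 × 0.25 × 0.85 = 0.024384375
Highest score → author C.

author C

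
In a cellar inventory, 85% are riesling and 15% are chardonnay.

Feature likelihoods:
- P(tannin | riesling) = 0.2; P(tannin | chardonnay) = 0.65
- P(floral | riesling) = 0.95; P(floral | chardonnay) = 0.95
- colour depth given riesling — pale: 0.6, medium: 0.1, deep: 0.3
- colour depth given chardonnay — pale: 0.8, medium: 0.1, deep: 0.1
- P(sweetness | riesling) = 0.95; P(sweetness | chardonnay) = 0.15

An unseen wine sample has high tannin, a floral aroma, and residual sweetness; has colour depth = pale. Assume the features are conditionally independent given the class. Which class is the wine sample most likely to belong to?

riesling

riesling: 0.85 × 0.2 × 0.95 × 0.6 × 0.95 = 0.092055
chardonnay: 0.15 × 0.65 × 0.95 × 0.8 × 0.15 = 0.011115
Highest score → riesling.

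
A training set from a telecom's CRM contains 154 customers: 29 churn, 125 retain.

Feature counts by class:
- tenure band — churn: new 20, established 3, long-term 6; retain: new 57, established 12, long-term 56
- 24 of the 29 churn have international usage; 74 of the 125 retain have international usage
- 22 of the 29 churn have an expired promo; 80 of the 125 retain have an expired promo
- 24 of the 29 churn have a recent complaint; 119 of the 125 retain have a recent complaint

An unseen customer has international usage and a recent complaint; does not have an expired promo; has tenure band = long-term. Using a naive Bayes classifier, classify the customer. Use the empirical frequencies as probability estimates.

retain

churn: (29/154) × (6/29) × (24/29) × (7/29) × (24/29) ≈ 0.00644106
retain: (125/154) × (56/125) × (74/125) × (45/125) × (119/125) ≈ 0.0737783
Highest score → retain.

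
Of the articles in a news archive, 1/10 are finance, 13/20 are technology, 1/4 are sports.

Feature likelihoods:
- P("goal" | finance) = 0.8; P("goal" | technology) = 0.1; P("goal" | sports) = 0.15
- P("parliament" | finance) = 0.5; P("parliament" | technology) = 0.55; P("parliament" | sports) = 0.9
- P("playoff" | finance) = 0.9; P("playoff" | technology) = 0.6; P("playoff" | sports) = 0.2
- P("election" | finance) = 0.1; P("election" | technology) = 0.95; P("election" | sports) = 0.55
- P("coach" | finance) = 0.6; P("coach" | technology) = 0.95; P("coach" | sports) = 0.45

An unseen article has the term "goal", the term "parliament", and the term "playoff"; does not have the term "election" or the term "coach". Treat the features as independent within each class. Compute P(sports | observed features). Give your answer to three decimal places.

finance: 0.1 × 0.8 × 0.5 × 0.9 × (1−0.1) × (1−0.6) = 0.01296
technology: 0.65 × 0.1 × 0.55 × 0.6 × (1−0.95) × (1−0.95) = 0.000053625
sports: 0.25 × 0.15 × 0.9 × 0.2 × (1−0.55) × (1−0.45) = 0.001670625
P(sports | x) = 0.001670625 / 0.01468425 ≈ 0.114

0.114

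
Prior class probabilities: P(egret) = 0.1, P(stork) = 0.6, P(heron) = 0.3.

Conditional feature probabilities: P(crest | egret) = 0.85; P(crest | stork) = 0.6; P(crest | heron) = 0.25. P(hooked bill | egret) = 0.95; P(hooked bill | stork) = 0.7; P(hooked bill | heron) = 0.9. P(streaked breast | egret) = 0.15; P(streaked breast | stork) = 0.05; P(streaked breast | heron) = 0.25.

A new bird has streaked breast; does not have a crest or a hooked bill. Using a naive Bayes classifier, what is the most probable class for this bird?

egret: 0.1 × (1−0.85) × (1−0.95) × 0.15 = 0.0001125
stork: 0.6 × (1−0.6) × (1−0.7) × 0.05 = 0.0036
heron: 0.3 × (1−0.25) × (1−0.9) × 0.25 = 0.005625
Highest score → heron.

heron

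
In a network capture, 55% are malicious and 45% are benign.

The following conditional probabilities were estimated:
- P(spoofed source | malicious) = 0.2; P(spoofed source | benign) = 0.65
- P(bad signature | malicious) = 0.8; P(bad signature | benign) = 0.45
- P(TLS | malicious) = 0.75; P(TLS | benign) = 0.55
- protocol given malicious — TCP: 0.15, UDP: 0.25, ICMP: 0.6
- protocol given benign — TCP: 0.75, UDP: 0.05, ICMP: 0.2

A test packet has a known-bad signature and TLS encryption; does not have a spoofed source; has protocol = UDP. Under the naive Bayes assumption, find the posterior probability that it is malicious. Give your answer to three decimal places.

malicious: 0.55 × (1−0.2) × 0.8 × 0.75 × 0.25 = 0.066
benign: 0.45 × (1−0.65) × 0.45 × 0.55 × 0.05 = 0.0019490625
P(malicious | x) = 0.066 / 0.0679490625 ≈ 0.971

0.971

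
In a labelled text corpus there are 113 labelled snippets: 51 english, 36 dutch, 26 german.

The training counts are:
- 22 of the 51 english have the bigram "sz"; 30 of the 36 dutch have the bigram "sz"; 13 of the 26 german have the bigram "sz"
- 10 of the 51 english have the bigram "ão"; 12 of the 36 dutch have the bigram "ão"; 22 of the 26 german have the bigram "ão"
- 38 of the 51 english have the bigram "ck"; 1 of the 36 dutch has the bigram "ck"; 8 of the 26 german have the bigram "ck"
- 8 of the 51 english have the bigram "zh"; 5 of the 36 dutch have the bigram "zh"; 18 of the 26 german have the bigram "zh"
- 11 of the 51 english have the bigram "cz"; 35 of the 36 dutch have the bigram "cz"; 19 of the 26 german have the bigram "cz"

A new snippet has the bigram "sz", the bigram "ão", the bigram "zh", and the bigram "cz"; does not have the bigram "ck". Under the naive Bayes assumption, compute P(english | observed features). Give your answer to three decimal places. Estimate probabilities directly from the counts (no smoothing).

0.007

english: (51/113) × (22/51) × (10/51) × (13/51) × (8/51) × (11/51) ≈ 0.000329223
dutch: (36/113) × (30/36) × (12/36) × (35/36) × (5/36) × (35/36) ≈ 0.0116177
german: (26/113) × (13/26) × (22/26) × (18/26) × (18/26) × (19/26) ≈ 0.0340952
P(english | x) = 0.000329223 / 0.046042123 ≈ 0.007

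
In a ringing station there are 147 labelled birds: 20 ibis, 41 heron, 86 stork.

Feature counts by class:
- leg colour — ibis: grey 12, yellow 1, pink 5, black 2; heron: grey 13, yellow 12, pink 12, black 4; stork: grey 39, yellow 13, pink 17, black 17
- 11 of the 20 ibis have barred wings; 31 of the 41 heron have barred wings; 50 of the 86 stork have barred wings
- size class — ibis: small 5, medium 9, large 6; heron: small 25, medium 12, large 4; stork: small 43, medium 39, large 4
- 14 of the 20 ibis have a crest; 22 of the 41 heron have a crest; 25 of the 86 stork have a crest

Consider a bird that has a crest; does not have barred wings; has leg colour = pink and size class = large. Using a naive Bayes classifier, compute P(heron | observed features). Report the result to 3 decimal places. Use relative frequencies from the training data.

ibis: (20/147) × (5/20) × (9/20) × (6/20) × (14/20) ≈ 0.00321429
heron: (41/147) × (12/41) × (10/41) × (4/41) × (22/41) ≈ 0.00104231
stork: (86/147) × (17/86) × (36/86) × (4/86) × (25/86) ≈ 0.000654544
P(heron | x) = 0.00104231 / 0.004911144 ≈ 0.212

0.212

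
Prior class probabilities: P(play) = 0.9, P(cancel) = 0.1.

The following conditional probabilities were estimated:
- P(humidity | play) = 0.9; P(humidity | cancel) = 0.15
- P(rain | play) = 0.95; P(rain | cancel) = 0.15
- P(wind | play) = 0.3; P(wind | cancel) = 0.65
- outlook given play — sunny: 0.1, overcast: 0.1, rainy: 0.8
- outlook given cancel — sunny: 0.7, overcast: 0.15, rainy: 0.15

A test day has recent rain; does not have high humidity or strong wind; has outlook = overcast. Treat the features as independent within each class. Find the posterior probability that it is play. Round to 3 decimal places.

play: 0.9 × (1−0.9) × 0.95 × (1−0.3) × 0.1 = 0.005985
cancel: 0.1 × (1−0.15) × 0.15 × (1−0.65) × 0.15 = 0.000669375
P(play | x) = 0.005985 / 0.006654375 ≈ 0.899

0.899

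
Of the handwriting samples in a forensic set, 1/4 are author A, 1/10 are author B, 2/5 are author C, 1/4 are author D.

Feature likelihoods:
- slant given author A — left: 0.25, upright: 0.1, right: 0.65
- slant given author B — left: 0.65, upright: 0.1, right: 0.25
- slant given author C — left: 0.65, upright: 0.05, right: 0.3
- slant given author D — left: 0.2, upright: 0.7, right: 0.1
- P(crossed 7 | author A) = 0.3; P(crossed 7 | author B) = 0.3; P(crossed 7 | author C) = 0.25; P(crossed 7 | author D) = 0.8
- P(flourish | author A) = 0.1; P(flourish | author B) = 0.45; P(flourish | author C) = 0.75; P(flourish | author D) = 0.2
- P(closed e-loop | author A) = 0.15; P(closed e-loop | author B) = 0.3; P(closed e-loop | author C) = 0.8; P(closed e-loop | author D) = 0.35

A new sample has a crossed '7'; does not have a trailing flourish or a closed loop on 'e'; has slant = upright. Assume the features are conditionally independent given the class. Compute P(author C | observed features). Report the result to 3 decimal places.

0.003

author A: 0.25 × 0.1 × 0.3 × (1−0.1) × (1−0.15) = 0.0057375
author B: 0.1 × 0.1 × 0.3 × (1−0.45) × (1−0.3) = 0.001155
author C: 0.4 × 0.05 × 0.25 × (1−0.75) × (1−0.8) = 0.00025
author D: 0.25 × 0.7 × 0.8 × (1−0.2) × (1−0.35) = 0.0728
P(author C | x) = 0.00025 / 0.0799425 ≈ 0.003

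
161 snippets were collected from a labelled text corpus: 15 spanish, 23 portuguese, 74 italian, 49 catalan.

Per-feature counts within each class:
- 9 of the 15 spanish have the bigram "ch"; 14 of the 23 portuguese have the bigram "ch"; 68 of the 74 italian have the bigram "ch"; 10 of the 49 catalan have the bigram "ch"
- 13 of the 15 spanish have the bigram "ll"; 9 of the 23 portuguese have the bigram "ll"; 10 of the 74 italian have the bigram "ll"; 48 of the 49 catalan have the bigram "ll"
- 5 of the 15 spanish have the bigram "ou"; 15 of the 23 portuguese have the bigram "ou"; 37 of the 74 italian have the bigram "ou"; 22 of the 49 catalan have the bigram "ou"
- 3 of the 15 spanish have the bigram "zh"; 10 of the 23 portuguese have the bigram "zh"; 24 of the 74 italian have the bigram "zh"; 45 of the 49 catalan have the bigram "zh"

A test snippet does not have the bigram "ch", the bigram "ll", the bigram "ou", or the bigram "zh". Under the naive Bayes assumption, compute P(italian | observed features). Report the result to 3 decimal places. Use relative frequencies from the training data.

spanish: (15/161) × (6/15) × (2/15) × (10/15) × (12/15) ≈ 0.0026501
portuguese: (23/161) × (9/23) × (14/23) × (8/23) × (13/23) ≈ 0.00668951
italian: (74/161) × (6/74) × (64/74) × (37/74) × (50/74) ≈ 0.0108888
catalan: (49/161) × (39/49) × (1/49) × (27/49) × (4/49) ≈ 0.000222369
P(italian | x) = 0.0108888 / 0.020450779 ≈ 0.532

0.532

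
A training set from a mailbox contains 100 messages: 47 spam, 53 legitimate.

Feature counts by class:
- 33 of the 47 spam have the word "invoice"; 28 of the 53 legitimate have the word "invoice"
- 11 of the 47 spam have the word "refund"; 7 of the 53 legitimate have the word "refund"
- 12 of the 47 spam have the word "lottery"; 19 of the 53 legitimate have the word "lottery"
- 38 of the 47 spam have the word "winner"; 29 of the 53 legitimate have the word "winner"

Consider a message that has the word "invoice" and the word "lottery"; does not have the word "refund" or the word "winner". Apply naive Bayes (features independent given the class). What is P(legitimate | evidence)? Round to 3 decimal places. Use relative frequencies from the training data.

0.761

spam: (47/100) × (33/47) × (36/47) × (12/47) × (9/47) ≈ 0.012358
legitimate: (53/100) × (28/53) × (46/53) × (19/53) × (24/53) ≈ 0.0394506
P(legitimate | x) = 0.0394506 / 0.0518086 ≈ 0.761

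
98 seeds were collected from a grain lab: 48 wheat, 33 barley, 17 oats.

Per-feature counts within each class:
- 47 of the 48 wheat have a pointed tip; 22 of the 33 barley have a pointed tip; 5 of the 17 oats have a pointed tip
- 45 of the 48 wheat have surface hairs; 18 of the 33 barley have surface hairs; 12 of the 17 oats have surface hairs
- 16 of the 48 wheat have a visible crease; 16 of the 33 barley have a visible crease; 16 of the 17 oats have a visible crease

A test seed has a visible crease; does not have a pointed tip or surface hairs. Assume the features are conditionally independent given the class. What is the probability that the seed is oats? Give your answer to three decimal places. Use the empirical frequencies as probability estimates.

0.576

wheat: (48/98) × (1/48) × (3/48) × (16/48) ≈ 0.000212585
barley: (33/98) × (11/33) × (15/33) × (16/33) ≈ 0.0247372
oats: (17/98) × (12/17) × (5/17) × (16/17) ≈ 0.0338959
P(oats | x) = 0.0338959 / 0.058845685 ≈ 0.576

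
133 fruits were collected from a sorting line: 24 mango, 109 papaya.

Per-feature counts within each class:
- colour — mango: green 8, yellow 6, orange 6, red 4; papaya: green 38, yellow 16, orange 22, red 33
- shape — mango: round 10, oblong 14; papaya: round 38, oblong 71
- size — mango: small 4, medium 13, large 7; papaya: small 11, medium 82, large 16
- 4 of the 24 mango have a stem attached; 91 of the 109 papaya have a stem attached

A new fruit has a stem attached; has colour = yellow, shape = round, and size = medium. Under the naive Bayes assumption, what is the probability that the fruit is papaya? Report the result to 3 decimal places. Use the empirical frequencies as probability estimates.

mango: (24/133) × (6/24) × (10/24) × (13/24) × (4/24) ≈ 0.00169695
papaya: (109/133) × (16/109) × (38/109) × (82/109) × (91/109) ≈ 0.0263407
P(papaya | x) = 0.0263407 / 0.02803765 ≈ 0.939

0.939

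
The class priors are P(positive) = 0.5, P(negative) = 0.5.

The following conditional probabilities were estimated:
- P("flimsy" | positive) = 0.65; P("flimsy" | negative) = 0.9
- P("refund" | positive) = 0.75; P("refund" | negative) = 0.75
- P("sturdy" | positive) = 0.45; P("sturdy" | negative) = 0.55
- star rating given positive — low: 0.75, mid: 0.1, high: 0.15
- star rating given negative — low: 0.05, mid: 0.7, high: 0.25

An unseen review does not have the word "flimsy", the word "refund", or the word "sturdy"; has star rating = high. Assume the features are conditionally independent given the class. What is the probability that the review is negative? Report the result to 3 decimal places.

positive: 0.5 × (1−0.65) × (1−0.75) × (1−0.45) × 0.15 = 0.003609375
negative: 0.5 × (1−0.9) × (1−0.75) × (1−0.55) × 0.25 = 0.00140625
P(negative | x) = 0.00140625 / 0.005015625 ≈ 0.280

0.280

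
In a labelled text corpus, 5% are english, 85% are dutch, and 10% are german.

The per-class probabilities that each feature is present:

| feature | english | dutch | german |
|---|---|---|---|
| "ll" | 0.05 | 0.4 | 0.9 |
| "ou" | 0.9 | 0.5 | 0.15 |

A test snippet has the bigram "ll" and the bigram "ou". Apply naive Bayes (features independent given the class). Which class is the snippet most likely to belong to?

english: 0.05 × 0.05 × 0.9 = 0.00225
dutch: 0.85 × 0.4 × 0.5 = 0.17
german: 0.1 × 0.9 × 0.15 = 0.0135
Highest score → dutch.

dutch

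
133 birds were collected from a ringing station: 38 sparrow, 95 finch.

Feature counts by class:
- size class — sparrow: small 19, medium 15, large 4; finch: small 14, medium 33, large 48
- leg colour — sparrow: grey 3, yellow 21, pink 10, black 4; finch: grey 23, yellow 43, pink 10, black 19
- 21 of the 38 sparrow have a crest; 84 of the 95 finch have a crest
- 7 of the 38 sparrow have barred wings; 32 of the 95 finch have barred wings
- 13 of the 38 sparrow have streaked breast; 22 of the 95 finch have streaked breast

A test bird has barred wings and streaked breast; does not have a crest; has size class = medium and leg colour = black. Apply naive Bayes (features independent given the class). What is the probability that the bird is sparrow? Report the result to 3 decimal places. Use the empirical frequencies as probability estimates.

sparrow: (38/133) × (15/38) × (4/38) × (17/38) × (7/38) × (13/38) ≈ 0.0003347
finch: (95/133) × (33/95) × (19/95) × (11/95) × (32/95) × (22/95) ≈ 0.000448215
P(sparrow | x) = 0.0003347 / 0.000782915 ≈ 0.428

0.428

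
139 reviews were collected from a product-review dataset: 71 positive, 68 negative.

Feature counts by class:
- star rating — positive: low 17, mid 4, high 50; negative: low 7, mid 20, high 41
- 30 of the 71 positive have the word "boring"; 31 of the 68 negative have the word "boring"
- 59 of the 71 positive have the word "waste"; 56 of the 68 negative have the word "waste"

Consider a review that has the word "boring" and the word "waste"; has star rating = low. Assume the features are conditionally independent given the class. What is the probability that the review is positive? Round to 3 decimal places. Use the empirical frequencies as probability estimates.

0.694

positive: (71/139) × (17/71) × (30/71) × (59/71) ≈ 0.0429428
negative: (68/139) × (7/68) × (31/68) × (56/68) ≈ 0.0189067
P(positive | x) = 0.0429428 / 0.0618495 ≈ 0.694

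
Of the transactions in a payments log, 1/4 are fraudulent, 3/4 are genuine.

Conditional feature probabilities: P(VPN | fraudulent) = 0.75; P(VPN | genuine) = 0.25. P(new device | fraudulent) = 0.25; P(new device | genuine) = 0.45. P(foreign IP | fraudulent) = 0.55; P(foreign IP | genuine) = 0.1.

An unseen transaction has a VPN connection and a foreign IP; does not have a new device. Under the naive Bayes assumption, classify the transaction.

fraudulent: 0.25 × 0.75 × (1−0.25) × 0.55 = 0.07734375
genuine: 0.75 × 0.25 × (1−0.45) × 0.1 = 0.0103125
Highest score → fraudulent.

fraudulent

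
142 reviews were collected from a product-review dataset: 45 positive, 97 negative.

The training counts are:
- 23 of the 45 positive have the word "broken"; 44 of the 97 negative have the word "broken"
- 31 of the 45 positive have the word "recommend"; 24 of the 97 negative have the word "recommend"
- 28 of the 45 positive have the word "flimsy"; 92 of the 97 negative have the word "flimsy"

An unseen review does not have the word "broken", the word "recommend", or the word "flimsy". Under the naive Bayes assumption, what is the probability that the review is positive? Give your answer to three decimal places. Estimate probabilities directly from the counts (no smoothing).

positive: (45/142) × (22/45) × (14/45) × (17/45) ≈ 0.018209
negative: (97/142) × (53/97) × (73/97) × (5/97) ≈ 0.0144789
P(positive | x) = 0.018209 / 0.0326879 ≈ 0.557

0.557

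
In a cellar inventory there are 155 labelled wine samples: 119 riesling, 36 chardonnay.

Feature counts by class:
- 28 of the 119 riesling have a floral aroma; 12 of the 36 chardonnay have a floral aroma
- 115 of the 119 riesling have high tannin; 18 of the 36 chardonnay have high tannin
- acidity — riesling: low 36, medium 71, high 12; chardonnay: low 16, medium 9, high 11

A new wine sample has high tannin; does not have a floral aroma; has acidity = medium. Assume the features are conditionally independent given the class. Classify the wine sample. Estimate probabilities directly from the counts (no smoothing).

riesling: (119/155) × (91/119) × (115/119) × (71/119) ≈ 0.33851
chardonnay: (36/155) × (24/36) × (18/36) × (9/36) ≈ 0.0193548
Highest score → riesling.

riesling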